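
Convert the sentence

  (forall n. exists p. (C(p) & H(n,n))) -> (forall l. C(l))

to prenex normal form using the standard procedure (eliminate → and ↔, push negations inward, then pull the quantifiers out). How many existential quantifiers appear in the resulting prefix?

1

First replace A → B with ¬A ∨ B.
  ~(forall n. exists p. (C(p) & H(n,n))) | (forall l. C(l))
Move each ¬ inward, flipping quantifiers it crosses:
  (exists n. forall p. (~C(p) | ~H(n,n))) | (forall l. C(l))
Pull the quantifiers to the front (each side's bound variable is not free in the other side):
  exists n. forall p. forall l. (~C(p) | ~H(n,n) | C(l))
The prefix is exists n forall p forall l: 2 universal, 1 existential.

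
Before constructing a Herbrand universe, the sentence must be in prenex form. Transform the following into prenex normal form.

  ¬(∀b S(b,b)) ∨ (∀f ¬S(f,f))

Drive negations inward (¬∀x A ≡ ∃x ¬A, ¬∃x A ≡ ∀x ¬A, De Morgan for ∧/∨):
  (∃b ¬S(b,b)) ∨ (∀f ¬S(f,f))
All bound variables are already distinct, so no renaming is needed.
Extract every quantifier outward, since the variables are now distinct and don't occur free across branches:
  ∃b ∀f (¬S(b,b) ∨ ¬S(f,f))

∃b ∀f (¬S(b,b) ∨ ¬S(f,f))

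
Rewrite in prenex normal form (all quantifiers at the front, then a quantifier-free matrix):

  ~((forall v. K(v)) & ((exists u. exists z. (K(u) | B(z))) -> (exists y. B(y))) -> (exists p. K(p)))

Eliminate → and ↔ using ¬ and ∨.
  ~(~((forall v. K(v)) & (~(exists u. exists z. (K(u) | B(z))) | (exists y. B(y)))) | (exists p. K(p)))
Drive negations inward (¬∀x A ≡ ∃x ¬A, ¬∃x A ≡ ∀x ¬A, De Morgan for ∧/∨):
  (forall v. K(v)) & ((forall u. forall z. (~K(u) & ~B(z))) | (exists y. B(y))) & (forall p. ~K(p))
All bound variables are already distinct, so no renaming is needed.
Pull the quantifiers to the front (each side's bound variable is not free in the other side):
  forall v. forall u. forall z. exists y. forall p. (K(v) & (~K(u) & ~B(z) | B(y)) & ~K(p))

forall v. forall u. forall z. exists y. forall p. (K(v) & (~K(u) & ~B(z) | B(y)) & ~K(p))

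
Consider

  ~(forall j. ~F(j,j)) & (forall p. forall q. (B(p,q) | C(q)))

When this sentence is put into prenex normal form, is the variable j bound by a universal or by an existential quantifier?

existential

Move each ¬ inward, flipping quantifiers it crosses:
  (exists j. F(j,j)) & (forall p. forall q. (B(p,q) | C(q)))
All bound variables are already distinct, so no renaming is needed.
Pull the quantifiers to the front (each side's bound variable is not free in the other side):
  exists j. forall p. forall q. (F(j,j) & (B(p,q) | C(q)))
The quantifier forall j sits under an odd number of negations, so it flips to exists j.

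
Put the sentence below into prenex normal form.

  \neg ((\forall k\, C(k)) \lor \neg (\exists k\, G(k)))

Push ¬ through the quantifiers and connectives to reach negation normal form:
  (\exists k\, \neg C(k)) \land (\exists k\, G(k))
Give each quantifier a distinct variable: k↦w1.
  (\exists k\, \neg C(k)) \land (\exists w1\, G(w1))
Pull the quantifiers to the front (each side's bound variable is not free in the other side):
  \exists k\, \exists w1\, (\neg C(k) \land G(w1))

\exists k\, \exists w1\, (\neg C(k) \land G(w1))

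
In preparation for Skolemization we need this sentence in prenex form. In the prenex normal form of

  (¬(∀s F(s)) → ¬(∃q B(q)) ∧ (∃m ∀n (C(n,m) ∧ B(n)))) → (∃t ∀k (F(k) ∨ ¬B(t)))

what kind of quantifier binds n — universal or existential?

First replace A → B with ¬A ∨ B.
  ¬(¬¬(∀s F(s)) ∨ ¬(∃q B(q)) ∧ (∃m ∀n (C(n,m) ∧ B(n)))) ∨ (∃t ∀k (F(k) ∨ ¬B(t)))
Move each ¬ inward, flipping quantifiers it crosses:
  (∃s ¬F(s)) ∧ ((∃q B(q)) ∨ (∀m ∃n (¬C(n,m) ∨ ¬B(n)))) ∨ (∃t ∀k (F(k) ∨ ¬B(t)))
All bound variables are already distinct, so no renaming is needed.
Extract every quantifier outward, since the variables are now distinct and don't occur free across branches:
  ∃s ∃q ∀m ∃n ∃t ∀k (¬F(s) ∧ (B(q) ∨ ¬C(n,m) ∨ ¬B(n)) ∨ F(k) ∨ ¬B(t))
The quantifier ∀n sits under an odd number of negations (counting the antecedent side of each →), so it flips to ∃n.

existential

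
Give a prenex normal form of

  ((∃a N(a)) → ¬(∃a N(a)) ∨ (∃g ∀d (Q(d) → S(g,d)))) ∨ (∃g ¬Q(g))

First replace A → B with ¬A ∨ B.
  ¬(∃a N(a)) ∨ ¬(∃a N(a)) ∨ (∃g ∀d (¬Q(d) ∨ S(g,d))) ∨ (∃g ¬Q(g))
Drive negations inward (¬∀x A ≡ ∃x ¬A, ¬∃x A ≡ ∀x ¬A, De Morgan for ∧/∨):
  (∀a ¬N(a)) ∨ (∀a ¬N(a)) ∨ (∃g ∀d (¬Q(d) ∨ S(g,d))) ∨ (∃g ¬Q(g))
Standardize variables apart so no two quantifiers bind the same name: a↦v, g↦q.
  (∀a ¬N(a)) ∨ (∀v ¬N(v)) ∨ (∃g ∀d (¬Q(d) ∨ S(g,d))) ∨ (∃q ¬Q(q))
Pull the quantifiers to the front (each side's bound variable is not free in the other side):
  ∀a ∀v ∃g ∀d ∃q (¬N(a) ∨ ¬N(v) ∨ ¬Q(d) ∨ S(g,d) ∨ ¬Q(q))

∀a ∀v ∃g ∀d ∃q (¬N(a) ∨ ¬N(v) ∨ ¬Q(d) ∨ S(g,d) ∨ ¬Q(q))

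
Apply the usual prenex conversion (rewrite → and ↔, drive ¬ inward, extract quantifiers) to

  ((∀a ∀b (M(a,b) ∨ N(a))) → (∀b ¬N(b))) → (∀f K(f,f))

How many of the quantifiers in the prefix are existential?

1

Rewrite implications/biconditionals: A → B as ¬A ∨ B.
  ¬(¬(∀a ∀b (M(a,b) ∨ N(a))) ∨ (∀b ¬N(b))) ∨ (∀f K(f,f))
Move each ¬ inward, flipping quantifiers it crosses:
  (∀a ∀b (M(a,b) ∨ N(a))) ∧ (∃b N(b)) ∨ (∀f K(f,f))
Give each quantifier a distinct variable: b↦y.
  (∀a ∀b (M(a,b) ∨ N(a))) ∧ (∃y N(y)) ∨ (∀f K(f,f))
Finally move all quantifiers to the prefix:
  ∀a ∀b ∃y ∀f ((M(a,b) ∨ N(a)) ∧ N(y) ∨ K(f,f))
The prefix is ∀a ∀b ∃y ∀f: 3 universal, 1 existential.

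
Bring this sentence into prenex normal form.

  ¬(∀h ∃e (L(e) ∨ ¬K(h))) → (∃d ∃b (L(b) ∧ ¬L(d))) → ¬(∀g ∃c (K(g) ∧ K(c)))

Rewrite implications/biconditionals: A → B as ¬A ∨ B.
  ¬¬(∀h ∃e (L(e) ∨ ¬K(h))) ∨ ¬(∃d ∃b (L(b) ∧ ¬L(d))) ∨ ¬(∀g ∃c (K(g) ∧ K(c)))
Drive negations inward (¬∀x A ≡ ∃x ¬A, ¬∃x A ≡ ∀x ¬A, De Morgan for ∧/∨):
  (∀h ∃e (L(e) ∨ ¬K(h))) ∨ (∀d ∀b (¬L(b) ∨ L(d))) ∨ (∃g ∀c (¬K(g) ∨ ¬K(c)))
All bound variables are already distinct, so no renaming is needed.
Pull the quantifiers to the front (each side's bound variable is not free in the other side):
  ∀h ∃e ∀d ∀b ∃g ∀c (L(e) ∨ ¬K(h) ∨ ¬L(b) ∨ L(d) ∨ ¬K(g) ∨ ¬K(c))

∀h ∃e ∀d ∀b ∃g ∀c (L(e) ∨ ¬K(h) ∨ ¬L(b) ∨ L(d) ∨ ¬K(g) ∨ ¬K(c))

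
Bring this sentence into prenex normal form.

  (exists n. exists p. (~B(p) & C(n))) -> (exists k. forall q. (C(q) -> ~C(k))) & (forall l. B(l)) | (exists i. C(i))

Eliminate → and ↔ using ¬ and ∨.
  ~(exists n. exists p. (~B(p) & C(n))) | (exists k. forall q. (~C(q) | ~C(k))) & (forall l. B(l)) | (exists i. C(i))
Drive negations inward (¬∀x A ≡ ∃x ¬A, ¬∃x A ≡ ∀x ¬A, De Morgan for ∧/∨):
  (forall n. forall p. (B(p) | ~C(n))) | (exists k. forall q. (~C(q) | ~C(k))) & (forall l. B(l)) | (exists i. C(i))
All bound variables are already distinct, so no renaming is needed.
Extract every quantifier outward, since the variables are now distinct and don't occur free across branches:
  forall n. forall p. exists k. forall q. forall l. exists i. (B(p) | ~C(n) | (~C(q) | ~C(k)) & B(l) | C(i))

forall n. forall p. exists k. forall q. forall l. exists i. (B(p) | ~C(n) | (~C(q) | ~C(k)) & B(l) | C(i))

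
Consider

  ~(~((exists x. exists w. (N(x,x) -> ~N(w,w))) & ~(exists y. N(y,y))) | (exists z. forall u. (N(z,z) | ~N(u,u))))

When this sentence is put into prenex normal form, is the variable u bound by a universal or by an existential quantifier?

existential

Rewrite implications/biconditionals: A → B as ¬A ∨ B.
  ~(~((exists x. exists w. (~N(x,x) | ~N(w,w))) & ~(exists y. N(y,y))) | (exists z. forall u. (N(z,z) | ~N(u,u))))
Move each ¬ inward, flipping quantifiers it crosses:
  (exists x. exists w. (~N(x,x) | ~N(w,w))) & (forall y. ~N(y,y)) & (forall z. exists u. (~N(z,z) & N(u,u)))
All bound variables are already distinct, so no renaming is needed.
Pull the quantifiers to the front (each side's bound variable is not free in the other side):
  exists x. exists w. forall y. forall z. exists u. ((~N(x,x) | ~N(w,w)) & ~N(y,y) & ~N(z,z) & N(u,u))
The quantifier forall u sits under an odd number of negations (counting the antecedent side of each →), so it flips to exists u.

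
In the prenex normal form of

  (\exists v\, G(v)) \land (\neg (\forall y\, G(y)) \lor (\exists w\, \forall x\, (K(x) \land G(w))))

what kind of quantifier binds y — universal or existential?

Drive negations inward (¬∀x A ≡ ∃x ¬A, ¬∃x A ≡ ∀x ¬A, De Morgan for ∧/∨):
  (\exists v\, G(v)) \land ((\exists y\, \neg G(y)) \lor (\exists w\, \forall x\, (K(x) \land G(w))))
Pull the quantifiers to the front (each side's bound variable is not free in the other side):
  \exists v\, \exists y\, \exists w\, \forall x\, (G(v) \land (\neg G(y) \lor K(x) \land G(w)))
The quantifier \forall y sits under an odd number of negations, so it flips to \exists y.

existential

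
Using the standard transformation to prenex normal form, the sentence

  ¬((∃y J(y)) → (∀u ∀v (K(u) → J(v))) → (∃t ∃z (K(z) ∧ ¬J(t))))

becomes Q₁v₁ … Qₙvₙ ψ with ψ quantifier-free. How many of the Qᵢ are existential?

1

First replace A → B with ¬A ∨ B.
  ¬(¬(∃y J(y)) ∨ ¬(∀u ∀v (¬K(u) ∨ J(v))) ∨ (∃t ∃z (K(z) ∧ ¬J(t))))
Push ¬ through the quantifiers and connectives to reach negation normal form:
  (∃y J(y)) ∧ (∀u ∀v (¬K(u) ∨ J(v))) ∧ (∀t ∀z (¬K(z) ∨ J(t)))
Finally move all quantifiers to the prefix:
  ∃y ∀u ∀v ∀t ∀z (J(y) ∧ (¬K(u) ∨ J(v)) ∧ (¬K(z) ∨ J(t)))
The prefix is ∃y ∀u ∀v ∀t ∀z: 4 universal, 1 existential.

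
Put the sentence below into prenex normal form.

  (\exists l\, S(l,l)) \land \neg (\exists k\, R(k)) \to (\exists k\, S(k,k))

Eliminate → and ↔ using ¬ and ∨.
  \neg ((\exists l\, S(l,l)) \land \neg (\exists k\, R(k))) \lor (\exists k\, S(k,k))
Move each ¬ inward, flipping quantifiers it crosses:
  (\forall l\, \neg S(l,l)) \lor (\exists k\, R(k)) \lor (\exists k\, S(k,k))
Standardize variables apart so no two quantifiers bind the same name: k↦a.
  (\forall l\, \neg S(l,l)) \lor (\exists k\, R(k)) \lor (\exists a\, S(a,a))
Extract every quantifier outward, since the variables are now distinct and don't occur free across branches:
  \forall l\, \exists k\, \exists a\, (\neg S(l,l) \lor R(k) \lor S(a,a))

\forall l\, \exists k\, \exists a\, (\neg S(l,l) \lor R(k) \lor S(a,a))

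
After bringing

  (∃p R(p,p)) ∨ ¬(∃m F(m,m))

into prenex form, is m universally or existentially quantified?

Push ¬ through the quantifiers and connectives to reach negation normal form:
  (∃p R(p,p)) ∨ (∀m ¬F(m,m))
All bound variables are already distinct, so no renaming is needed.
Finally move all quantifiers to the prefix:
  ∃p ∀m (R(p,p) ∨ ¬F(m,m))
The quantifier ∃m sits under an odd number of negations, so it flips to ∀m.

universal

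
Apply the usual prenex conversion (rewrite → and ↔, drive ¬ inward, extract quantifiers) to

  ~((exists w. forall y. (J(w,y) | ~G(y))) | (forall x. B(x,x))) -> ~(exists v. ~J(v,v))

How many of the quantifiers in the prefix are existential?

Rewrite implications/biconditionals: A → B as ¬A ∨ B.
  ~~((exists w. forall y. (J(w,y) | ~G(y))) | (forall x. B(x,x))) | ~(exists v. ~J(v,v))
Push ¬ through the quantifiers and connectives to reach negation normal form:
  (exists w. forall y. (J(w,y) | ~G(y))) | (forall x. B(x,x)) | (forall v. J(v,v))
All bound variables are already distinct, so no renaming is needed.
Pull the quantifiers to the front (each side's bound variable is not free in the other side):
  exists w. forall y. forall x. forall v. (J(w,y) | ~G(y) | B(x,x) | J(v,v))
The prefix is exists w forall y forall x forall v: 3 universal, 1 existential.

1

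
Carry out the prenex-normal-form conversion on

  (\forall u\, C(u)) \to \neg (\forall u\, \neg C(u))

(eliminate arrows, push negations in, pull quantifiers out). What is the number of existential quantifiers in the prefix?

2

First replace A → B with ¬A ∨ B.
  \neg (\forall u\, C(u)) \lor \neg (\forall u\, \neg C(u))
Move each ¬ inward, flipping quantifiers it crosses:
  (\exists u\, \neg C(u)) \lor (\exists u\, C(u))
Give each quantifier a distinct variable: u↦b.
  (\exists u\, \neg C(u)) \lor (\exists b\, C(b))
Finally move all quantifiers to the prefix:
  \exists u\, \exists b\, (\neg C(u) \lor C(b))
The prefix is \exists u \exists b: 0 universal, 2 existential.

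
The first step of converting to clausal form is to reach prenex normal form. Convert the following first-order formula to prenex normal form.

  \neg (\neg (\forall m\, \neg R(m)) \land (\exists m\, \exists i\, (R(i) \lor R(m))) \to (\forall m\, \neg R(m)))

\exists m\, \exists x\, \exists i\, \exists w\, (R(m) \land (R(i) \lor R(x)) \land R(w))

Eliminate → and ↔ using ¬ and ∨.
  \neg (\neg (\neg (\forall m\, \neg R(m)) \land (\exists m\, \exists i\, (R(i) \lor R(m)))) \lor (\forall m\, \neg R(m)))
Move each ¬ inward, flipping quantifiers it crosses:
  (\exists m\, R(m)) \land (\exists m\, \exists i\, (R(i) \lor R(m))) \land (\exists m\, R(m))
Standardize variables apart so no two quantifiers bind the same name: m↦x, m↦w.
  (\exists m\, R(m)) \land (\exists x\, \exists i\, (R(i) \lor R(x))) \land (\exists w\, R(w))
Extract every quantifier outward, since the variables are now distinct and don't occur free across branches:
  \exists m\, \exists x\, \exists i\, \exists w\, (R(m) \land (R(i) \lor R(x)) \land R(w))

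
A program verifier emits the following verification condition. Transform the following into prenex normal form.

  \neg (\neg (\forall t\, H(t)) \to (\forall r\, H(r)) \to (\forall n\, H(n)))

Rewrite implications/biconditionals: A → B as ¬A ∨ B.
  \neg (\neg \neg (\forall t\, H(t)) \lor \neg (\forall r\, H(r)) \lor (\forall n\, H(n)))
Move each ¬ inward, flipping quantifiers it crosses:
  (\exists t\, \neg H(t)) \land (\forall r\, H(r)) \land (\exists n\, \neg H(n))
All bound variables are already distinct, so no renaming is needed.
Finally move all quantifiers to the prefix:
  \exists t\, \forall r\, \exists n\, (\neg H(t) \land H(r) \land \neg H(n))

\exists t\, \forall r\, \exists n\, (\neg H(t) \land H(r) \land \neg H(n))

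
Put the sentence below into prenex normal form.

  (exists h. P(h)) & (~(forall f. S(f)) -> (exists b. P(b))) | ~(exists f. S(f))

Rewrite implications/biconditionals: A → B as ¬A ∨ B.
  (exists h. P(h)) & (~~(forall f. S(f)) | (exists b. P(b))) | ~(exists f. S(f))
Push ¬ through the quantifiers and connectives to reach negation normal form:
  (exists h. P(h)) & ((forall f. S(f)) | (exists b. P(b))) | (forall f. ~S(f))
Standardize variables apart so no two quantifiers bind the same name: f↦s.
  (exists h. P(h)) & ((forall f. S(f)) | (exists b. P(b))) | (forall s. ~S(s))
Extract every quantifier outward, since the variables are now distinct and don't occur free across branches:
  exists h. forall f. exists b. forall s. (P(h) & (S(f) | P(b)) | ~S(s))

exists h. forall f. exists b. forall s. (P(h) & (S(f) | P(b)) | ~S(s))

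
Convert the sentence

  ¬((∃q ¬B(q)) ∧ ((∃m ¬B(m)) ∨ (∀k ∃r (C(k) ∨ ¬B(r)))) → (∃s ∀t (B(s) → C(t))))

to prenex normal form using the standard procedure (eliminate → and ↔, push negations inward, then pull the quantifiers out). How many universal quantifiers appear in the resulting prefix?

Eliminate → and ↔ using ¬ and ∨.
  ¬(¬((∃q ¬B(q)) ∧ ((∃m ¬B(m)) ∨ (∀k ∃r (C(k) ∨ ¬B(r))))) ∨ (∃s ∀t (¬B(s) ∨ C(t))))
Drive negations inward (¬∀x A ≡ ∃x ¬A, ¬∃x A ≡ ∀x ¬A, De Morgan for ∧/∨):
  (∃q ¬B(q)) ∧ ((∃m ¬B(m)) ∨ (∀k ∃r (C(k) ∨ ¬B(r)))) ∧ (∀s ∃t (B(s) ∧ ¬C(t)))
Finally move all quantifiers to the prefix:
  ∃q ∃m ∀k ∃r ∀s ∃t (¬B(q) ∧ (¬B(m) ∨ C(k) ∨ ¬B(r)) ∧ B(s) ∧ ¬C(t))
The prefix is ∃q ∃m ∀k ∃r ∀s ∃t: 2 universal, 4 existential.

2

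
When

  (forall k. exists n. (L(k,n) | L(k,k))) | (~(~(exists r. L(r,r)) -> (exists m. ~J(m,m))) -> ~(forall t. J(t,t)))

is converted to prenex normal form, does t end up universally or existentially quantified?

existential

First replace A → B with ¬A ∨ B.
  (forall k. exists n. (L(k,n) | L(k,k))) | ~~(~~(exists r. L(r,r)) | (exists m. ~J(m,m))) | ~(forall t. J(t,t))
Push ¬ through the quantifiers and connectives to reach negation normal form:
  (forall k. exists n. (L(k,n) | L(k,k))) | (exists r. L(r,r)) | (exists m. ~J(m,m)) | (exists t. ~J(t,t))
Finally move all quantifiers to the prefix:
  forall k. exists n. exists r. exists m. exists t. (L(k,n) | L(k,k) | L(r,r) | ~J(m,m) | ~J(t,t))
The quantifier forall t sits under an odd number of negations (counting the antecedent side of each →), so it flips to exists t.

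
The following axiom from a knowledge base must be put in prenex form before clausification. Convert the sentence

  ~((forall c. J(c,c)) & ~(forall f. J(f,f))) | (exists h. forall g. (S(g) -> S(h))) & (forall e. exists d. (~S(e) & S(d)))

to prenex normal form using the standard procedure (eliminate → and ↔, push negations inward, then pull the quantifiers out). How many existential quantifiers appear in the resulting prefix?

First replace A → B with ¬A ∨ B.
  ~((forall c. J(c,c)) & ~(forall f. J(f,f))) | (exists h. forall g. (~S(g) | S(h))) & (forall e. exists d. (~S(e) & S(d)))
Push ¬ through the quantifiers and connectives to reach negation normal form:
  (exists c. ~J(c,c)) | (forall f. J(f,f)) | (exists h. forall g. (~S(g) | S(h))) & (forall e. exists d. (~S(e) & S(d)))
Finally move all quantifiers to the prefix:
  exists c. forall f. exists h. forall g. forall e. exists d. (~J(c,c) | J(f,f) | (~S(g) | S(h)) & ~S(e) & S(d))
The prefix is exists c forall f exists h forall g forall e exists d: 3 universal, 3 existential.

3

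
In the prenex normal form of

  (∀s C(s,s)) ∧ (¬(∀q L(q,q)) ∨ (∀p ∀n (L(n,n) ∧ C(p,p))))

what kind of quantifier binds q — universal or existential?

Move each ¬ inward, flipping quantifiers it crosses:
  (∀s C(s,s)) ∧ ((∃q ¬L(q,q)) ∨ (∀p ∀n (L(n,n) ∧ C(p,p))))
Pull the quantifiers to the front (each side's bound variable is not free in the other side):
  ∀s ∃q ∀p ∀n (C(s,s) ∧ (¬L(q,q) ∨ L(n,n) ∧ C(p,p)))
The quantifier ∀q sits under an odd number of negations, so it flips to ∃q.

existential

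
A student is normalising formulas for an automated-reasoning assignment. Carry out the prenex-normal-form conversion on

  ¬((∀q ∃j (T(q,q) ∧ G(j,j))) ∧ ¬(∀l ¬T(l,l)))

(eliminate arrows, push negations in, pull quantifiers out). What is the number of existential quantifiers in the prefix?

1

Move each ¬ inward, flipping quantifiers it crosses:
  (∃q ∀j (¬T(q,q) ∨ ¬G(j,j))) ∨ (∀l ¬T(l,l))
All bound variables are already distinct, so no renaming is needed.
Extract every quantifier outward, since the variables are now distinct and don't occur free across branches:
  ∃q ∀j ∀l (¬T(q,q) ∨ ¬G(j,j) ∨ ¬T(l,l))
The prefix is ∃q ∀j ∀l: 2 universal, 1 existential.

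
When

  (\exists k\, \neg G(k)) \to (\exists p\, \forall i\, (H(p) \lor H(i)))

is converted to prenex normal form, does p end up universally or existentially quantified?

Eliminate → and ↔ using ¬ and ∨.
  \neg (\exists k\, \neg G(k)) \lor (\exists p\, \forall i\, (H(p) \lor H(i)))
Move each ¬ inward, flipping quantifiers it crosses:
  (\forall k\, G(k)) \lor (\exists p\, \forall i\, (H(p) \lor H(i)))
Finally move all quantifiers to the prefix:
  \forall k\, \exists p\, \forall i\, (G(k) \lor H(p) \lor H(i))
The quantifier \exists p sits under an even number of negations (counting the antecedent side of each →), so it remains existential.

existential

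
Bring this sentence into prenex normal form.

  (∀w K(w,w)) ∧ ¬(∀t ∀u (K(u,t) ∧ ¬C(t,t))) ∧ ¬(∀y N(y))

∀w ∃t ∃u ∃y (K(w,w) ∧ (¬K(u,t) ∨ C(t,t)) ∧ ¬N(y))

Drive negations inward (¬∀x A ≡ ∃x ¬A, ¬∃x A ≡ ∀x ¬A, De Morgan for ∧/∨):
  (∀w K(w,w)) ∧ (∃t ∃u (¬K(u,t) ∨ C(t,t))) ∧ (∃y ¬N(y))
All bound variables are already distinct, so no renaming is needed.
Finally move all quantifiers to the prefix:
  ∀w ∃t ∃u ∃y (K(w,w) ∧ (¬K(u,t) ∨ C(t,t)) ∧ ¬N(y))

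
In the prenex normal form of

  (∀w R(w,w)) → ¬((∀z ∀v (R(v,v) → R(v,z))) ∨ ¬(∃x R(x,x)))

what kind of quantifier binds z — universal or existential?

existential

First replace A → B with ¬A ∨ B.
  ¬(∀w R(w,w)) ∨ ¬((∀z ∀v (¬R(v,v) ∨ R(v,z))) ∨ ¬(∃x R(x,x)))
Move each ¬ inward, flipping quantifiers it crosses:
  (∃w ¬R(w,w)) ∨ (∃z ∃v (R(v,v) ∧ ¬R(v,z))) ∧ (∃x R(x,x))
All bound variables are already distinct, so no renaming is needed.
Finally move all quantifiers to the prefix:
  ∃w ∃z ∃v ∃x (¬R(w,w) ∨ R(v,v) ∧ ¬R(v,z) ∧ R(x,x))
The quantifier ∀z sits under an odd number of negations (counting the antecedent side of each →), so it flips to ∃z.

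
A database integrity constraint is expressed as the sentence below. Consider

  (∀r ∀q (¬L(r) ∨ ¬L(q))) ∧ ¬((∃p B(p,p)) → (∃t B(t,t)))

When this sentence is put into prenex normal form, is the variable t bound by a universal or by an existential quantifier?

universal

Rewrite implications/biconditionals: A → B as ¬A ∨ B.
  (∀r ∀q (¬L(r) ∨ ¬L(q))) ∧ ¬(¬(∃p B(p,p)) ∨ (∃t B(t,t)))
Move each ¬ inward, flipping quantifiers it crosses:
  (∀r ∀q (¬L(r) ∨ ¬L(q))) ∧ (∃p B(p,p)) ∧ (∀t ¬B(t,t))
Extract every quantifier outward, since the variables are now distinct and don't occur free across branches:
  ∀r ∀q ∃p ∀t ((¬L(r) ∨ ¬L(q)) ∧ B(p,p) ∧ ¬B(t,t))
The quantifier ∃t sits under an odd number of negations (counting the antecedent side of each →), so it flips to ∀t.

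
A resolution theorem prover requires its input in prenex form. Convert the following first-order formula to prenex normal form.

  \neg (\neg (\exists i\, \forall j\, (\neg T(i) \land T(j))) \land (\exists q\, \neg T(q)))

Push ¬ through the quantifiers and connectives to reach negation normal form:
  (\exists i\, \forall j\, (\neg T(i) \land T(j))) \lor (\forall q\, T(q))
Finally move all quantifiers to the prefix:
  \exists i\, \forall j\, \forall q\, (\neg T(i) \land T(j) \lor T(q))

\exists i\, \forall j\, \forall q\, (\neg T(i) \land T(j) \lor T(q))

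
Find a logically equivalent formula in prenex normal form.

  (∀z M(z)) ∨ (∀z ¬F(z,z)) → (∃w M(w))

∃z ∃w1 ∃w (¬M(z) ∧ F(w1,w1) ∨ M(w))

Rewrite implications/biconditionals: A → B as ¬A ∨ B.
  ¬((∀z M(z)) ∨ (∀z ¬F(z,z))) ∨ (∃w M(w))
Drive negations inward (¬∀x A ≡ ∃x ¬A, ¬∃x A ≡ ∀x ¬A, De Morgan for ∧/∨):
  (∃z ¬M(z)) ∧ (∃z F(z,z)) ∨ (∃w M(w))
Rename bound variables to avoid capture: z↦w1.
  (∃z ¬M(z)) ∧ (∃w1 F(w1,w1)) ∨ (∃w M(w))
Extract every quantifier outward, since the variables are now distinct and don't occur free across branches:
  ∃z ∃w1 ∃w (¬M(z) ∧ F(w1,w1) ∨ M(w))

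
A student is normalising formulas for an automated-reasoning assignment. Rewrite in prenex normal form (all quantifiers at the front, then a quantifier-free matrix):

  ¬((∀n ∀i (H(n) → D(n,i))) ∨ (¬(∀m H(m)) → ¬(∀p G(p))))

∃n ∃i ∃m ∀p (H(n) ∧ ¬D(n,i) ∧ ¬H(m) ∧ G(p))

Rewrite implications/biconditionals: A → B as ¬A ∨ B.
  ¬((∀n ∀i (¬H(n) ∨ D(n,i))) ∨ ¬¬(∀m H(m)) ∨ ¬(∀p G(p)))
Push ¬ through the quantifiers and connectives to reach negation normal form:
  (∃n ∃i (H(n) ∧ ¬D(n,i))) ∧ (∃m ¬H(m)) ∧ (∀p G(p))
All bound variables are already distinct, so no renaming is needed.
Pull the quantifiers to the front (each side's bound variable is not free in the other side):
  ∃n ∃i ∃m ∀p (H(n) ∧ ¬D(n,i) ∧ ¬H(m) ∧ G(p))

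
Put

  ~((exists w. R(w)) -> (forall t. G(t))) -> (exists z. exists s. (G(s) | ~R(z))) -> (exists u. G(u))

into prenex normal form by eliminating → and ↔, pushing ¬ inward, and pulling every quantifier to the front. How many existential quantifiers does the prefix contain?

1

First replace A → B with ¬A ∨ B.
  ~~(~(exists w. R(w)) | (forall t. G(t))) | ~(exists z. exists s. (G(s) | ~R(z))) | (exists u. G(u))
Push ¬ through the quantifiers and connectives to reach negation normal form:
  (forall w. ~R(w)) | (forall t. G(t)) | (forall z. forall s. (~G(s) & R(z))) | (exists u. G(u))
All bound variables are already distinct, so no renaming is needed.
Pull the quantifiers to the front (each side's bound variable is not free in the other side):
  forall w. forall t. forall z. forall s. exists u. (~R(w) | G(t) | ~G(s) & R(z) | G(u))
The prefix is forall w forall t forall z forall s exists u: 4 universal, 1 existential.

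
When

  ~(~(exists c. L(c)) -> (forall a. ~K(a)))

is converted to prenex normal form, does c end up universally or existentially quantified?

Eliminate → and ↔ using ¬ and ∨.
  ~(~~(exists c. L(c)) | (forall a. ~K(a)))
Move each ¬ inward, flipping quantifiers it crosses:
  (forall c. ~L(c)) & (exists a. K(a))
All bound variables are already distinct, so no renaming is needed.
Finally move all quantifiers to the prefix:
  forall c. exists a. (~L(c) & K(a))
The quantifier exists c sits under an odd number of negations (counting the antecedent side of each →), so it flips to forall c.

universal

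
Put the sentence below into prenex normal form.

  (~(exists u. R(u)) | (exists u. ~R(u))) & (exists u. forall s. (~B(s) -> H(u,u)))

forall u. exists z. exists x1. forall s. ((~R(u) | ~R(z)) & (B(s) | H(x1,x1)))

Rewrite implications/biconditionals: A → B as ¬A ∨ B.
  (~(exists u. R(u)) | (exists u. ~R(u))) & (exists u. forall s. (~~B(s) | H(u,u)))
Move each ¬ inward, flipping quantifiers it crosses:
  ((forall u. ~R(u)) | (exists u. ~R(u))) & (exists u. forall s. (B(s) | H(u,u)))
Give each quantifier a distinct variable: u↦z, u↦x1.
  ((forall u. ~R(u)) | (exists z. ~R(z))) & (exists x1. forall s. (B(s) | H(x1,x1)))
Pull the quantifiers to the front (each side's bound variable is not free in the other side):
  forall u. exists z. exists x1. forall s. ((~R(u) | ~R(z)) & (B(s) | H(x1,x1)))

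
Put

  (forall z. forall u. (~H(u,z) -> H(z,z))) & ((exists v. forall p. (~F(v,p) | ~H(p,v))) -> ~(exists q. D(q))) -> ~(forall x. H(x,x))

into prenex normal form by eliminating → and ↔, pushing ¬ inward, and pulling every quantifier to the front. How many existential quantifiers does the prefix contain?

5

First replace A → B with ¬A ∨ B.
  ~((forall z. forall u. (~~H(u,z) | H(z,z))) & (~(exists v. forall p. (~F(v,p) | ~H(p,v))) | ~(exists q. D(q)))) | ~(forall x. H(x,x))
Drive negations inward (¬∀x A ≡ ∃x ¬A, ¬∃x A ≡ ∀x ¬A, De Morgan for ∧/∨):
  (exists z. exists u. (~H(u,z) & ~H(z,z))) | (exists v. forall p. (~F(v,p) | ~H(p,v))) & (exists q. D(q)) | (exists x. ~H(x,x))
Finally move all quantifiers to the prefix:
  exists z. exists u. exists v. forall p. exists q. exists x. (~H(u,z) & ~H(z,z) | (~F(v,p) | ~H(p,v)) & D(q) | ~H(x,x))
The prefix is exists z exists u exists v forall p exists q exists x: 1 universal, 5 existential.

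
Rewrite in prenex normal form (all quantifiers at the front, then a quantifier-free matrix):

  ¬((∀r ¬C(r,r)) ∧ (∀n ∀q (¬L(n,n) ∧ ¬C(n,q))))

∃r ∃n ∃q (C(r,r) ∨ L(n,n) ∨ C(n,q))

Drive negations inward (¬∀x A ≡ ∃x ¬A, ¬∃x A ≡ ∀x ¬A, De Morgan for ∧/∨):
  (∃r C(r,r)) ∨ (∃n ∃q (L(n,n) ∨ C(n,q)))
Pull the quantifiers to the front (each side's bound variable is not free in the other side):
  ∃r ∃n ∃q (C(r,r) ∨ L(n,n) ∨ C(n,q))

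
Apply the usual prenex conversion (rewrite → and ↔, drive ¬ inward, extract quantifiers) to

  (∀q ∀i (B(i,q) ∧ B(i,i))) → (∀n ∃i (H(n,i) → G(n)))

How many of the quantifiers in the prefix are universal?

1

Eliminate → and ↔ using ¬ and ∨.
  ¬(∀q ∀i (B(i,q) ∧ B(i,i))) ∨ (∀n ∃i (¬H(n,i) ∨ G(n)))
Drive negations inward (¬∀x A ≡ ∃x ¬A, ¬∃x A ≡ ∀x ¬A, De Morgan for ∧/∨):
  (∃q ∃i (¬B(i,q) ∨ ¬B(i,i))) ∨ (∀n ∃i (¬H(n,i) ∨ G(n)))
Rename bound variables to avoid capture: i↦p.
  (∃q ∃i (¬B(i,q) ∨ ¬B(i,i))) ∨ (∀n ∃p (¬H(n,p) ∨ G(n)))
Finally move all quantifiers to the prefix:
  ∃q ∃i ∀n ∃p (¬B(i,q) ∨ ¬B(i,i) ∨ ¬H(n,p) ∨ G(n))
The prefix is ∃q ∃i ∀n ∃p: 1 universal, 3 existential.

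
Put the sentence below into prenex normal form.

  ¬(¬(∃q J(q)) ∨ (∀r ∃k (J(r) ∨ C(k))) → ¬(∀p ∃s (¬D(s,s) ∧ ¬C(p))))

∀q ∀r ∃k ∀p ∃s ((¬J(q) ∨ J(r) ∨ C(k)) ∧ ¬D(s,s) ∧ ¬C(p))

Rewrite implications/biconditionals: A → B as ¬A ∨ B.
  ¬(¬(¬(∃q J(q)) ∨ (∀r ∃k (J(r) ∨ C(k)))) ∨ ¬(∀p ∃s (¬D(s,s) ∧ ¬C(p))))
Move each ¬ inward, flipping quantifiers it crosses:
  ((∀q ¬J(q)) ∨ (∀r ∃k (J(r) ∨ C(k)))) ∧ (∀p ∃s (¬D(s,s) ∧ ¬C(p)))
All bound variables are already distinct, so no renaming is needed.
Extract every quantifier outward, since the variables are now distinct and don't occur free across branches:
  ∀q ∀r ∃k ∀p ∃s ((¬J(q) ∨ J(r) ∨ C(k)) ∧ ¬D(s,s) ∧ ¬C(p))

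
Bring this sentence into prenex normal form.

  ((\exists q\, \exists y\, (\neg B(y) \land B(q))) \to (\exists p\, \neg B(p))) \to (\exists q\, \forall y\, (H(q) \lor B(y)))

First replace A → B with ¬A ∨ B.
  \neg (\neg (\exists q\, \exists y\, (\neg B(y) \land B(q))) \lor (\exists p\, \neg B(p))) \lor (\exists q\, \forall y\, (H(q) \lor B(y)))
Push ¬ through the quantifiers and connectives to reach negation normal form:
  (\exists q\, \exists y\, (\neg B(y) \land B(q))) \land (\forall p\, B(p)) \lor (\exists q\, \forall y\, (H(q) \lor B(y)))
Standardize variables apart so no two quantifiers bind the same name: q↦b, y↦a.
  (\exists q\, \exists y\, (\neg B(y) \land B(q))) \land (\forall p\, B(p)) \lor (\exists b\, \forall a\, (H(b) \lor B(a)))
Finally move all quantifiers to the prefix:
  \exists q\, \exists y\, \forall p\, \exists b\, \forall a\, (\neg B(y) \land B(q) \land B(p) \lor H(b) \lor B(a))

\exists q\, \exists y\, \forall p\, \exists b\, \forall a\, (\neg B(y) \land B(q) \land B(p) \lor H(b) \lor B(a))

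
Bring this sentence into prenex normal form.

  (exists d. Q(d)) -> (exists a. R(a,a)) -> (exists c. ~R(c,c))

Eliminate → and ↔ using ¬ and ∨.
  ~(exists d. Q(d)) | ~(exists a. R(a,a)) | (exists c. ~R(c,c))
Push ¬ through the quantifiers and connectives to reach negation normal form:
  (forall d. ~Q(d)) | (forall a. ~R(a,a)) | (exists c. ~R(c,c))
Finally move all quantifiers to the prefix:
  forall d. forall a. exists c. (~Q(d) | ~R(a,a) | ~R(c,c))

forall d. forall a. exists c. (~Q(d) | ~R(a,a) | ~R(c,c))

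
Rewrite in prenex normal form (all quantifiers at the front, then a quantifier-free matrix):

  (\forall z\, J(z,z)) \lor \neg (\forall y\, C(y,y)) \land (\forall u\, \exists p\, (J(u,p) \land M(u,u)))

\forall z\, \exists y\, \forall u\, \exists p\, (J(z,z) \lor \neg C(y,y) \land J(u,p) \land M(u,u))

Push ¬ through the quantifiers and connectives to reach negation normal form:
  (\forall z\, J(z,z)) \lor (\exists y\, \neg C(y,y)) \land (\forall u\, \exists p\, (J(u,p) \land M(u,u)))
All bound variables are already distinct, so no renaming is needed.
Finally move all quantifiers to the prefix:
  \forall z\, \exists y\, \forall u\, \exists p\, (J(z,z) \lor \neg C(y,y) \land J(u,p) \land M(u,u))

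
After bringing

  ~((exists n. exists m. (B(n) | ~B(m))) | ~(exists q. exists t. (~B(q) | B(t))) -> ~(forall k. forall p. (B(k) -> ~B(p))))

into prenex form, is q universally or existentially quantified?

universal

Rewrite implications/biconditionals: A → B as ¬A ∨ B.
  ~(~((exists n. exists m. (B(n) | ~B(m))) | ~(exists q. exists t. (~B(q) | B(t)))) | ~(forall k. forall p. (~B(k) | ~B(p))))
Drive negations inward (¬∀x A ≡ ∃x ¬A, ¬∃x A ≡ ∀x ¬A, De Morgan for ∧/∨):
  ((exists n. exists m. (B(n) | ~B(m))) | (forall q. forall t. (B(q) & ~B(t)))) & (forall k. forall p. (~B(k) | ~B(p)))
All bound variables are already distinct, so no renaming is needed.
Finally move all quantifiers to the prefix:
  exists n. exists m. forall q. forall t. forall k. forall p. ((B(n) | ~B(m) | B(q) & ~B(t)) & (~B(k) | ~B(p)))
The quantifier exists q sits under an odd number of negations (counting the antecedent side of each →), so it flips to forall q.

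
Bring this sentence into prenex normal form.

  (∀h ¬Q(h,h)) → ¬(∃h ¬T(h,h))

∃h ∀y (Q(h,h) ∨ T(y,y))

Eliminate → and ↔ using ¬ and ∨.
  ¬(∀h ¬Q(h,h)) ∨ ¬(∃h ¬T(h,h))
Drive negations inward (¬∀x A ≡ ∃x ¬A, ¬∃x A ≡ ∀x ¬A, De Morgan for ∧/∨):
  (∃h Q(h,h)) ∨ (∀h T(h,h))
Rename bound variables to avoid capture: h↦y.
  (∃h Q(h,h)) ∨ (∀y T(y,y))
Extract every quantifier outward, since the variables are now distinct and don't occur free across branches:
  ∃h ∀y (Q(h,h) ∨ T(y,y))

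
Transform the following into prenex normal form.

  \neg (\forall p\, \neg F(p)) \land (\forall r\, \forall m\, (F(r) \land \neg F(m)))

Push ¬ through the quantifiers and connectives to reach negation normal form:
  (\exists p\, F(p)) \land (\forall r\, \forall m\, (F(r) \land \neg F(m)))
Extract every quantifier outward, since the variables are now distinct and don't occur free across branches:
  \exists p\, \forall r\, \forall m\, (F(p) \land F(r) \land \neg F(m))

\exists p\, \forall r\, \forall m\, (F(p) \land F(r) \land \neg F(m))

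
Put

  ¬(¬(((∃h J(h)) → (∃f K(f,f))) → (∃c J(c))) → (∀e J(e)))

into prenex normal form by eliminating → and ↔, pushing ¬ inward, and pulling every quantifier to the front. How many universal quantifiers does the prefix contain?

Rewrite implications/biconditionals: A → B as ¬A ∨ B.
  ¬(¬¬(¬(¬(∃h J(h)) ∨ (∃f K(f,f))) ∨ (∃c J(c))) ∨ (∀e J(e)))
Drive negations inward (¬∀x A ≡ ∃x ¬A, ¬∃x A ≡ ∀x ¬A, De Morgan for ∧/∨):
  ((∀h ¬J(h)) ∨ (∃f K(f,f))) ∧ (∀c ¬J(c)) ∧ (∃e ¬J(e))
Pull the quantifiers to the front (each side's bound variable is not free in the other side):
  ∀h ∃f ∀c ∃e ((¬J(h) ∨ K(f,f)) ∧ ¬J(c) ∧ ¬J(e))
The prefix is ∀h ∃f ∀c ∃e: 2 universal, 2 existential.

2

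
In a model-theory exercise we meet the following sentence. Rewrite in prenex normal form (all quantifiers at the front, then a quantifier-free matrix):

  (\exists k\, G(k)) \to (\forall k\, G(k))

First replace A → B with ¬A ∨ B.
  \neg (\exists k\, G(k)) \lor (\forall k\, G(k))
Drive negations inward (¬∀x A ≡ ∃x ¬A, ¬∃x A ≡ ∀x ¬A, De Morgan for ∧/∨):
  (\forall k\, \neg G(k)) \lor (\forall k\, G(k))
Give each quantifier a distinct variable: k↦w.
  (\forall k\, \neg G(k)) \lor (\forall w\, G(w))
Extract every quantifier outward, since the variables are now distinct and don't occur free across branches:
  \forall k\, \forall w\, (\neg G(k) \lor G(w))

\forall k\, \forall w\, (\neg G(k) \lor G(w))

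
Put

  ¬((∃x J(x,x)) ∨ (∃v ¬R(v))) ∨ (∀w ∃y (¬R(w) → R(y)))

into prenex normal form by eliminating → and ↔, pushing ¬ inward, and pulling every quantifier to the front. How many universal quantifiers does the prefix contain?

Eliminate → and ↔ using ¬ and ∨.
  ¬((∃x J(x,x)) ∨ (∃v ¬R(v))) ∨ (∀w ∃y (¬¬R(w) ∨ R(y)))
Push ¬ through the quantifiers and connectives to reach negation normal form:
  (∀x ¬J(x,x)) ∧ (∀v R(v)) ∨ (∀w ∃y (R(w) ∨ R(y)))
Extract every quantifier outward, since the variables are now distinct and don't occur free across branches:
  ∀x ∀v ∀w ∃y (¬J(x,x) ∧ R(v) ∨ R(w) ∨ R(y))
The prefix is ∀x ∀v ∀w ∃y: 3 universal, 1 existential.

3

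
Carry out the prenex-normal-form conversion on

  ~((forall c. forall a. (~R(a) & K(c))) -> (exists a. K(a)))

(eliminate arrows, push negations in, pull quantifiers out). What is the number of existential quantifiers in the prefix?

0

First replace A → B with ¬A ∨ B.
  ~(~(forall c. forall a. (~R(a) & K(c))) | (exists a. K(a)))
Drive negations inward (¬∀x A ≡ ∃x ¬A, ¬∃x A ≡ ∀x ¬A, De Morgan for ∧/∨):
  (forall c. forall a. (~R(a) & K(c))) & (forall a. ~K(a))
Give each quantifier a distinct variable: a↦y1.
  (forall c. forall a. (~R(a) & K(c))) & (forall y1. ~K(y1))
Finally move all quantifiers to the prefix:
  forall c. forall a. forall y1. (~R(a) & K(c) & ~K(y1))
The prefix is forall c forall a forall y1: 3 universal, 0 existential.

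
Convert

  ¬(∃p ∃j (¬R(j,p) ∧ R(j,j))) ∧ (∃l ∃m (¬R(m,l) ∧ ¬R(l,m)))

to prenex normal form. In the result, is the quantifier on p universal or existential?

Push ¬ through the quantifiers and connectives to reach negation normal form:
  (∀p ∀j (R(j,p) ∨ ¬R(j,j))) ∧ (∃l ∃m (¬R(m,l) ∧ ¬R(l,m)))
All bound variables are already distinct, so no renaming is needed.
Extract every quantifier outward, since the variables are now distinct and don't occur free across branches:
  ∀p ∀j ∃l ∃m ((R(j,p) ∨ ¬R(j,j)) ∧ ¬R(m,l) ∧ ¬R(l,m))
The quantifier ∃p sits under an odd number of negations, so it flips to ∀p.

universal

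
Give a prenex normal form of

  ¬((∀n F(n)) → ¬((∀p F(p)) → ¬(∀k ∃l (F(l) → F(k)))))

Rewrite implications/biconditionals: A → B as ¬A ∨ B.
  ¬(¬(∀n F(n)) ∨ ¬(¬(∀p F(p)) ∨ ¬(∀k ∃l (¬F(l) ∨ F(k)))))
Drive negations inward (¬∀x A ≡ ∃x ¬A, ¬∃x A ≡ ∀x ¬A, De Morgan for ∧/∨):
  (∀n F(n)) ∧ ((∃p ¬F(p)) ∨ (∃k ∀l (F(l) ∧ ¬F(k))))
All bound variables are already distinct, so no renaming is needed.
Extract every quantifier outward, since the variables are now distinct and don't occur free across branches:
  ∀n ∃p ∃k ∀l (F(n) ∧ (¬F(p) ∨ F(l) ∧ ¬F(k)))

∀n ∃p ∃k ∀l (F(n) ∧ (¬F(p) ∨ F(l) ∧ ¬F(k)))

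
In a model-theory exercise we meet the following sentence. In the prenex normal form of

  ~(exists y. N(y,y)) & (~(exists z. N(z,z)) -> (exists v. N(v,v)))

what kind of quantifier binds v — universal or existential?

existential

First replace A → B with ¬A ∨ B.
  ~(exists y. N(y,y)) & (~~(exists z. N(z,z)) | (exists v. N(v,v)))
Drive negations inward (¬∀x A ≡ ∃x ¬A, ¬∃x A ≡ ∀x ¬A, De Morgan for ∧/∨):
  (forall y. ~N(y,y)) & ((exists z. N(z,z)) | (exists v. N(v,v)))
Extract every quantifier outward, since the variables are now distinct and don't occur free across branches:
  forall y. exists z. exists v. (~N(y,y) & (N(z,z) | N(v,v)))
The quantifier exists v sits under an even number of negations (counting the antecedent side of each →), so it remains existential.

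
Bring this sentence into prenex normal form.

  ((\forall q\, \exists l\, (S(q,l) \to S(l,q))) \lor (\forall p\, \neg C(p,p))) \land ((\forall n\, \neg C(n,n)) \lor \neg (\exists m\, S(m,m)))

\forall q\, \exists l\, \forall p\, \forall n\, \forall m\, ((\neg S(q,l) \lor S(l,q) \lor \neg C(p,p)) \land (\neg C(n,n) \lor \neg S(m,m)))

Rewrite implications/biconditionals: A → B as ¬A ∨ B.
  ((\forall q\, \exists l\, (\neg S(q,l) \lor S(l,q))) \lor (\forall p\, \neg C(p,p))) \land ((\forall n\, \neg C(n,n)) \lor \neg (\exists m\, S(m,m)))
Drive negations inward (¬∀x A ≡ ∃x ¬A, ¬∃x A ≡ ∀x ¬A, De Morgan for ∧/∨):
  ((\forall q\, \exists l\, (\neg S(q,l) \lor S(l,q))) \lor (\forall p\, \neg C(p,p))) \land ((\forall n\, \neg C(n,n)) \lor (\forall m\, \neg S(m,m)))
All bound variables are already distinct, so no renaming is needed.
Pull the quantifiers to the front (each side's bound variable is not free in the other side):
  \forall q\, \exists l\, \forall p\, \forall n\, \forall m\, ((\neg S(q,l) \lor S(l,q) \lor \neg C(p,p)) \land (\neg C(n,n) \lor \neg S(m,m)))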